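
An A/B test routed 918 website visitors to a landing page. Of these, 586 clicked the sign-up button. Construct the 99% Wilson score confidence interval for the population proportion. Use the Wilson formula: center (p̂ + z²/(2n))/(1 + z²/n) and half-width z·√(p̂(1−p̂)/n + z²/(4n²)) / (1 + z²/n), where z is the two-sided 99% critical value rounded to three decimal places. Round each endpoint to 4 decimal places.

(0.5966, 0.6781)

Here p̂ = 586/918 = 0.63834 and z = 2.576 (z² = 6.635776).
1 + z²/n = 1.007229.
Adjusted center: (0.63834 + z²/(2n))/1.007229 = 0.63735.
Radicand: p̂(1−p̂)/n + z²/(4n²) = 0.000251482 + 0.000001969 = 0.000253451.
Half-width = 2.576·√0.000253451/1.007229 = 0.04072.
Interval: 0.63735 ± 0.04072 → (0.5966, 0.6781).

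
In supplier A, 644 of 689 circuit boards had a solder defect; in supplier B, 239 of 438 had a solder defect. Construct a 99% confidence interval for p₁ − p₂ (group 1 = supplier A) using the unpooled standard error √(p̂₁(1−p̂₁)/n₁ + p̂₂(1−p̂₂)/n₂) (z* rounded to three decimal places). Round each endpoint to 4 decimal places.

(0.3231, 0.4549)

p̂₁ = 644/689 = 0.93469, p̂₂ = 239/438 = 0.54566; p̂₁ − p̂₂ = 0.38903.
SE = √(0.000088601 + 0.000566016) = √0.000654617 = 0.025585.
z* = 2.576 at the 99% level. Margin = 2.576·0.025585 = 0.06591.
So the interval runs from 0.3231 to 0.4549.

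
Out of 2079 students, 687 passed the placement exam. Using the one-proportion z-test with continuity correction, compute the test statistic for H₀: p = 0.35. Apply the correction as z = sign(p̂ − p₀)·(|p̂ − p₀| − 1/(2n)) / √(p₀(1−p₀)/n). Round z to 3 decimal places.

z = -1.846

p̂ = 687/2079 = 0.33045. p̂ − p₀ = -0.019553.
Continuity correction 1/(2n) = 1/4158 = 0.000241.
Corrected numerator: |-0.019553| − 0.000241 = 0.019312.
Null standard error: √(0.35·0.65/2079) = √0.000109428 = 0.010461.
z = −0.019312/0.010461 = -1.846.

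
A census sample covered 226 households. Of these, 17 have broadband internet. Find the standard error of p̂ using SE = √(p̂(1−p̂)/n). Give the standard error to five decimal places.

SE = 0.01754

With x = 17 successes in n = 226, p̂ = 0.07522.
p̂(1−p̂) = 0.07522·0.92478 = 0.069562.
SE = √(0.069562/226) = 0.01754.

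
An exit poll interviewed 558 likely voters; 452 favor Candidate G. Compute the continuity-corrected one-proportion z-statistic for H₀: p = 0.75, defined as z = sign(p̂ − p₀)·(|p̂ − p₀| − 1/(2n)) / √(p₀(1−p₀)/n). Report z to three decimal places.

With x = 452 successes in n = 558, p̂ = 0.81004. p̂ − p₀ = 0.060036.
Continuity correction 1/(2n) = 1/1116 = 0.000896.
Corrected numerator: |0.060036| − 0.000896 = 0.059140.
Null standard error: √(0.75·0.25/558) = √0.000336022 = 0.018331.
z = (+)0.059140/0.018331 = 3.226.

z = 3.226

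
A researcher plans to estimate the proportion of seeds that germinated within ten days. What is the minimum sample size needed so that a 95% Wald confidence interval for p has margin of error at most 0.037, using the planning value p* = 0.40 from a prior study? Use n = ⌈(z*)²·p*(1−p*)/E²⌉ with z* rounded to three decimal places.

z* = 1.960 at the 95% level.
p*(1−p*) = 0.40·0.60 = 0.2400.
Required n before rounding: 3.841600 × 0.2400 / 0.037² = 673.473.
Rounding up, n = 674.

n = 674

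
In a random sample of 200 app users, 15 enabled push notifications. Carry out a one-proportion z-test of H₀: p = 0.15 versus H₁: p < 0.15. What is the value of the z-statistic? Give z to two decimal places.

The sample proportion is 15/200 = 0.07500.
Under H₀, SE = √(p₀(1−p₀)/n) = √(0.15·0.85/200) = √0.000637500 = 0.025249.
z = (p̂ − p₀)/SE = (0.07500 − 0.15)/0.025249 = -2.97.

z = -2.97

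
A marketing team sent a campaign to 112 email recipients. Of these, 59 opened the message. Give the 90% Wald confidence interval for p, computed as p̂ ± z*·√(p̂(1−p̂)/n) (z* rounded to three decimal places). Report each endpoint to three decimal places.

The sample proportion is 59/112 = 0.52679.
Standard error of p̂: √(0.249283/112) = √0.002225737 = 0.047178.
z* = 1.645 at the 90% level.
Margin = 1.645·0.047178 = 0.07761.
Interval: 0.52679 ± 0.07761 → (0.449, 0.604).

(0.449, 0.604)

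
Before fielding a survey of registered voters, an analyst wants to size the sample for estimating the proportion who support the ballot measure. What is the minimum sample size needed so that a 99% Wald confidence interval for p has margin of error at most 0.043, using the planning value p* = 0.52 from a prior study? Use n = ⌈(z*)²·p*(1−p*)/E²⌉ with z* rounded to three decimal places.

n = 896

The 99% critical value is z* = 2.576.
p*(1−p*) = 0.52·0.48 = 0.2496.
(z*)²·p*(1−p*)/E² = 6.635776·0.2496/0.001849 = 895.776.
⌈895.776⌉ = 896.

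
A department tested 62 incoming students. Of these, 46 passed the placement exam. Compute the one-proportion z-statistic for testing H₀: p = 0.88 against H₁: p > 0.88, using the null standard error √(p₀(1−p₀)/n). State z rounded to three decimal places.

z = -3.345

With x = 46 successes in n = 62, p̂ = 0.74194.
SE₀ = √(0.88·0.12/62) = 0.041270.
z = (0.74194 − 0.88)/0.041270 = -0.13806/0.041270 = -3.345.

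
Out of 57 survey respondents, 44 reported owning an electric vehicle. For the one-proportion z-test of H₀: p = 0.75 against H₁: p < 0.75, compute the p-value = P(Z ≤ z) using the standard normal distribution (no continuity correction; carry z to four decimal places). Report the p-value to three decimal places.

With x = 44 successes in n = 57, p̂ = 0.77193.
Under H₀, SE = √(p₀(1−p₀)/n) = √(0.75·0.25/57) = √0.003289474 = 0.057354.
Test statistic (full precision, shown to 4 dp): z = (44/57 − 0.75)/SE₀ ≈ 0.3824.
p-value = P(Z ≤ z) with z = 0.3824 → 0.649.

p-value = 0.649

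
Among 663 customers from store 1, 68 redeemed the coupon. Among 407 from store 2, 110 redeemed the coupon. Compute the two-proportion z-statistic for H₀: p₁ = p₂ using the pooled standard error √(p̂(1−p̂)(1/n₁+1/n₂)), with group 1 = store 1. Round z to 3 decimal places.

z = -7.152

p̂₁ = 68/663 = 0.10256, p̂₂ = 110/407 = 0.27027.
Pooling: p̂ = 178/1070 = 0.16636.
SE = √[p̂(1−p̂)(1/n₁+1/n₂)] = √[0.16636·0.83364·(1/663+1/407)] ≈ 0.023450.
z = -0.16771/0.023450 = -7.152.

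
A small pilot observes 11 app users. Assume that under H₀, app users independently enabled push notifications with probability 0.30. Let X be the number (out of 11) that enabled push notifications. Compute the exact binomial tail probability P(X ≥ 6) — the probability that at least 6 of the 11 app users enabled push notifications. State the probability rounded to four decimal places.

X is binomial with n = 11 and p = 0.30.
P(X ≥ 6) = Σ_{j=6}^{11} C(11,j)·0.30^j·0.70^{11−j}.
= 0.056606 + 0.017328 + 0.003713 + 0.000530 + 0.000045 + 0.000002 = 0.0782.

P = 0.0782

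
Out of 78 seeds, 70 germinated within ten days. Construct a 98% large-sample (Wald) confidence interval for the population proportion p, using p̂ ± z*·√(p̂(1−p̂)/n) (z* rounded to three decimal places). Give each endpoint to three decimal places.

(0.818, 0.977)

Sample proportion p̂ = 70/78 = 0.89744.
SE(p̂) = √(0.89744·0.10256/78) = 0.034352.
The 98% critical value is z* = 2.326.
Margin of error: 2.326 × 0.034352 = 0.07990.
CI: 0.89744 ± 0.07990 = (0.818, 0.977).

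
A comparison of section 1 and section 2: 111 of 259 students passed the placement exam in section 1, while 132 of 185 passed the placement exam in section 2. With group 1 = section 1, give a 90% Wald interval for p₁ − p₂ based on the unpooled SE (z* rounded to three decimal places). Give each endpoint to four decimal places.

p̂₁ = 0.42857, p̂₂ = 0.71351, so the observed difference is -0.28494.
Unpooled SE = √(p̂₁(1−p̂₁)/n₁ + p̂₂(1−p̂₂)/n₂) = √(0.000945552 + 0.001104930) = 0.045282.
The 90% critical value is z* = 1.645. Margin = 1.645·0.045282 = 0.07449.
So the interval runs from -0.3594 to -0.2105.

(-0.3594, -0.2105)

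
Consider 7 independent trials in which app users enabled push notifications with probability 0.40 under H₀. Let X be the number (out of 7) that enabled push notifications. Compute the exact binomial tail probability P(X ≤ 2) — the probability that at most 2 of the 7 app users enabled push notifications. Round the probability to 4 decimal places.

X is binomial with n = 7 and p = 0.40.
P(X ≤ 2) = C(7,0)·0.40^0·0.60^7 + C(7,1)·0.40^1·0.60^6 + C(7,2)·0.40^2·0.60^5.
= 0.027994 + 0.130637 + 0.261274 = 0.4199.

P = 0.4199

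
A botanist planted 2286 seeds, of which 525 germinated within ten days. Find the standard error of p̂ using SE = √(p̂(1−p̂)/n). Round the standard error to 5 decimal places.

SE = 0.00880

Sample proportion p̂ = 525/2286 = 0.22966.
p̂(1−p̂) = 0.176916.
SE = √(0.176916/2286) = √0.000077391 = 0.00880.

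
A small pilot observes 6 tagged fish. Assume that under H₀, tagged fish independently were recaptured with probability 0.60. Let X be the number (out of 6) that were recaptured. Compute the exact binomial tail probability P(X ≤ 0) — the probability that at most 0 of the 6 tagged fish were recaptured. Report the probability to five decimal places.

X ~ Binomial(n=6, p=0.60).
P(X ≤ 0) = C(6,0)·0.60^0·0.40^6.
= 0.004096 = 0.00410.

P = 0.00410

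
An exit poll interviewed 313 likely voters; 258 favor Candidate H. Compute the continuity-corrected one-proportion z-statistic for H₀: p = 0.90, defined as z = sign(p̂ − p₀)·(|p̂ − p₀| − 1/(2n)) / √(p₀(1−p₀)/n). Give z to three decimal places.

With x = 258 successes in n = 313, p̂ = 0.82428. p̂ − p₀ = -0.075719.
Continuity correction 1/(2n) = 1/626 = 0.001597.
Corrected numerator: |-0.075719| − 0.001597 = 0.074122.
Null standard error: √(0.90·0.10/313) = √0.000287540 = 0.016957.
z = (−)0.074122/0.016957 = -4.371.

z = -4.371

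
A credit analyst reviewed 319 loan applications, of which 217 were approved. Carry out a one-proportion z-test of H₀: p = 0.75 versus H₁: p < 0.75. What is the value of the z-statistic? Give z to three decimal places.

The sample proportion is 217/319 = 0.68025.
Null standard error: √(0.75·0.25/319) = √0.000587774 = 0.024244.
z = (p̂ − p₀)/SE = (0.68025 − 0.75)/0.024244 = -2.877.

z = -2.877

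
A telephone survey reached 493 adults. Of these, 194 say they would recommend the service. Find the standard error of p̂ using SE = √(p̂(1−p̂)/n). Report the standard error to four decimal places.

SE = 0.0220

The sample proportion is 194/493 = 0.39351.
p̂(1−p̂) = 0.238660.
SE = √(0.238660/493) = 0.0220.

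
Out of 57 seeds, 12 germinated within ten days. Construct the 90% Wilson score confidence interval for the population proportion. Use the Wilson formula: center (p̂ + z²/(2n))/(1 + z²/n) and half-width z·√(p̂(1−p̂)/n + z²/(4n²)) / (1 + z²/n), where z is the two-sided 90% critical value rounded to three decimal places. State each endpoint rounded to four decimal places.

(0.1359, 0.3114)

p̂ = 12/57 = 0.21053; z = 1.645, so z² = 2.706025.
Denominator 1 + z²/n = 1 + 2.706025/57 = 1.047474.
Adjusted center: (0.21053 + z²/(2n))/1.047474 = 0.22365.
Radicand: p̂(1−p̂)/n + z²/(4n²) = 0.002915877 + 0.000208220 = 0.003124097.
Half-width = z·√(radicand)/denom = 1.645·0.055894/1.047474 = 0.08778.
So the interval runs from 0.1359 to 0.3114.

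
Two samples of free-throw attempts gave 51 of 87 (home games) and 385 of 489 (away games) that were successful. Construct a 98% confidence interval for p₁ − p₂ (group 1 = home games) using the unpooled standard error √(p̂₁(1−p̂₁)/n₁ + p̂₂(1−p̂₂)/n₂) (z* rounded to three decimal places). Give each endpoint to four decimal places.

p̂₁ = 51/87 = 0.58621, p̂₂ = 385/489 = 0.78732; p̂₁ − p̂₂ = -0.20111.
Unpooled SE = √(p̂₁(1−p̂₁)/n₁ + p̂₂(1−p̂₂)/n₂) = √(0.002788142 + 0.000342427) = 0.055951.
For 98% confidence, z* = 2.326. Margin of error = 0.13014.
CI: -0.20111 ± 0.13014 = (-0.3313, -0.0710).

(-0.3313, -0.0710)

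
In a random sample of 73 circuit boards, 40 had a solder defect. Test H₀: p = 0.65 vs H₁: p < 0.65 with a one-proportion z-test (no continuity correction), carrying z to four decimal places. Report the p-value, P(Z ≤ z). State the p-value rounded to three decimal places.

With x = 40 successes in n = 73, p̂ = 0.54795.
Null standard error: √(0.65·0.35/73) = √0.003116438 = 0.055825.
z = (p̂ − p₀)/SE = (40/73 − 0.65)/0.055825 ≈ -1.8281.
From the standard normal, P(Z ≤ z) = 0.034.

p-value = 0.034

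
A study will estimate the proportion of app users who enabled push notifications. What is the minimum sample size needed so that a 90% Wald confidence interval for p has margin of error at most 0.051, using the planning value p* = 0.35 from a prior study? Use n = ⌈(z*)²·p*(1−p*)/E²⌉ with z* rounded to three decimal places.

For 90% confidence, z* = 1.645.
p*(1−p*) = 0.35·0.65 = 0.2275.
Required n before rounding: 2.706025 × 0.2275 / 0.051² = 236.686.
⌈236.686⌉ = 237.

n = 237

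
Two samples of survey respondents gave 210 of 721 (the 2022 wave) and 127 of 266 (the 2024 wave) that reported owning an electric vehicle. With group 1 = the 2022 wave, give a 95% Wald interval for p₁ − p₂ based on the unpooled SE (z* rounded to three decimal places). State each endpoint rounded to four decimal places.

p̂₁ = 0.29126, p̂₂ = 0.47744, so the observed difference is -0.18618.
SE = √(0.000286309 + 0.000937937) = √0.001224246 = 0.034989.
z* = 1.960 at the 95% level. Margin = 1.960·0.034989 = 0.06858.
CI: -0.18618 ± 0.06858 = (-0.2548, -0.1176).

(-0.2548, -0.1176)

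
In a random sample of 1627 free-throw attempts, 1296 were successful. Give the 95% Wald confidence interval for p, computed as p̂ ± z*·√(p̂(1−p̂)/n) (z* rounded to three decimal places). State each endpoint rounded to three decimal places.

p̂ = 1296/1627 = 0.79656.
SE(p̂) = √(0.79656·0.20344/1627) = 0.009980.
z* = 1.960 at the 95% level.
Margin = 1.960·0.009980 = 0.01956.
So the interval runs from 0.777 to 0.816.

(0.777, 0.816)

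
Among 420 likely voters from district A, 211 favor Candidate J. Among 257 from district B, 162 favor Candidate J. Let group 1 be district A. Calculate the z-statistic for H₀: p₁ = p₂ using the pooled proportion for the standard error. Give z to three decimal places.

z = -3.249

Sample proportions: p̂₁ = 211/420 = 0.50238 and p̂₂ = 162/257 = 0.63035.
Pooling: p̂ = 373/677 = 0.55096.
SE = √[p̂(1−p̂)(1/n₁+1/n₂)] = √[0.55096·0.44904·(1/420+1/257)] ≈ 0.039392.
z = (p̂₁ − p̂₂)/SE = (0.50238 − 0.63035)/0.039392 = -0.12797/0.039392 = -3.249.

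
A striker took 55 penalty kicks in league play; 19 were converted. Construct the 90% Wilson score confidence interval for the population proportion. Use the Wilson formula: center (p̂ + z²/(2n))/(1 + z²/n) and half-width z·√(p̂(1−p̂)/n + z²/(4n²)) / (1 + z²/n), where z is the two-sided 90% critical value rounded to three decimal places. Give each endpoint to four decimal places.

(0.2495, 0.4559)

Here p̂ = 19/55 = 0.34545 and z = 1.645 (z² = 2.706025).
Denominator 1 + z²/n = 1 + 2.706025/55 = 1.049200.
Adjusted center: (0.34545 + z²/(2n))/1.049200 = 0.35270.
Radicand: p̂(1−p̂)/n + z²/(4n²) = 0.004111195 + 0.000223638 = 0.004334833.
Half-width = 1.645·√0.004334833/1.049200 = 0.10323.
So the interval runs from 0.2495 to 0.4559.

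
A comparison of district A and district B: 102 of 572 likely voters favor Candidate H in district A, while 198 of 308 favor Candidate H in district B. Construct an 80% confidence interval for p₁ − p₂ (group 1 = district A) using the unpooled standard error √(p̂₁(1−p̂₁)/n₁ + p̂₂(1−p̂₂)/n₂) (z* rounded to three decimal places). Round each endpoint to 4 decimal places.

p̂₁ = 0.17832, p̂₂ = 0.64286, so the observed difference is -0.46454.
Unpooled SE = √(p̂₁(1−p̂₁)/n₁ + p̂₂(1−p̂₂)/n₂) = √(0.000256159 + 0.000745428) = 0.031648.
z* = 1.282 at the 80% level. Margin of error = 0.04057.
Interval: -0.46454 ± 0.04057 → (-0.5051, -0.4240).

(-0.5051, -0.4240)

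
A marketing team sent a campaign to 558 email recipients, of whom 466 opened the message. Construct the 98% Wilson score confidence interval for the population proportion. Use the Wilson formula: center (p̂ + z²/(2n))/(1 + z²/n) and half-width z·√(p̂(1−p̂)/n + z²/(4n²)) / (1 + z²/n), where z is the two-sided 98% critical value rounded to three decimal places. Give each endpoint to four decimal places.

(0.7954, 0.8684)

Here p̂ = 466/558 = 0.83513 and z = 2.326 (z² = 5.410276).
1 + z²/n = 1.009696.
Adjusted center: (0.83513 + z²/(2n))/1.009696 = 0.83191.
Radicand: p̂(1−p̂)/n + z²/(4n²) = 0.000246758 + 0.000004344 = 0.000251102.
Half-width = z·√(radicand)/denom = 2.326·0.015846/1.009696 = 0.03650.
CI: 0.83191 ± 0.03650 = (0.7954, 0.8684).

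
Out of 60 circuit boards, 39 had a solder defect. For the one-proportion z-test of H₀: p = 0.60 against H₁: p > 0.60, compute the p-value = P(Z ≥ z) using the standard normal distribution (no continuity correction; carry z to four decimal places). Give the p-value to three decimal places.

p̂ = 39/60 = 0.65000.
Null standard error: √(0.60·0.40/60) = √0.004000000 = 0.063246.
Test statistic (full precision, shown to 4 dp): z = (39/60 − 0.60)/SE₀ ≈ 0.7906.
p-value = P(Z ≥ z) with z = 0.7906 → 0.215.

p-value = 0.215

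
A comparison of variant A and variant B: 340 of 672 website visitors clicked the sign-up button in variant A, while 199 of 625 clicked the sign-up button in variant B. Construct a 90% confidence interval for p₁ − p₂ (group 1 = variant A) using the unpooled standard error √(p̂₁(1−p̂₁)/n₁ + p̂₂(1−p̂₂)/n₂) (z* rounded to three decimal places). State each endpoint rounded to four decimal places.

(0.1434, 0.2317)

p̂₁ = 0.50595, p̂₂ = 0.31840, so the observed difference is 0.18755.
Unpooled SE = √(p̂₁(1−p̂₁)/n₁ + p̂₂(1−p̂₂)/n₂) = √(0.000371971 + 0.000347234) = 0.026818.
For 90% confidence, z* = 1.645. Margin of error = 0.04412.
CI: 0.18755 ± 0.04412 = (0.1434, 0.2317).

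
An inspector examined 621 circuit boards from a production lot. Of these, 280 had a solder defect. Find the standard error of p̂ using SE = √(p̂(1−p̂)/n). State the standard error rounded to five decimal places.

SE = 0.01997

With x = 280 successes in n = 621, p̂ = 0.45089.
p̂(1−p̂) = 0.247588.
Dividing by n and taking the root: √0.000398692 = 0.01997.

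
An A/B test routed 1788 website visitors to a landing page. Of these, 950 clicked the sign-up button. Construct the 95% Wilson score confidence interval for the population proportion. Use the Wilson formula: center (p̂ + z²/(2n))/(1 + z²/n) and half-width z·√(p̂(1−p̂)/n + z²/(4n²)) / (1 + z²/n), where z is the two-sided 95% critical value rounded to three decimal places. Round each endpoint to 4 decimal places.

p̂ = 950/1788 = 0.53132; z = 1.960, so z² = 3.841600.
Denominator 1 + z²/n = 1 + 3.841600/1788 = 1.002149.
Center = (0.53132 + 0.001074)/1.002149 = 0.53125.
Radicand: p̂(1−p̂)/n + z²/(4n²) = 0.000139272 + 0.000000300 = 0.000139572.
Half-width = z·√(radicand)/denom = 1.960·0.011814/1.002149 = 0.02311.
So the interval runs from 0.5081 to 0.5544.

(0.5081, 0.5544)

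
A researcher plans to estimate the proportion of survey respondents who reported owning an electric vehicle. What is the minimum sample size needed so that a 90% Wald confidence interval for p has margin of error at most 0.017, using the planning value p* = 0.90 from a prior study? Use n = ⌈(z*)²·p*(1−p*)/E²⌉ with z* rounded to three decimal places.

n = 843

z* = 1.645 at the 90% level.
p*(1−p*) = 0.0900.
(z*)²·p*(1−p*)/E² = 2.706025·0.0900/0.000289 = 842.707.
Rounding up, n = 843.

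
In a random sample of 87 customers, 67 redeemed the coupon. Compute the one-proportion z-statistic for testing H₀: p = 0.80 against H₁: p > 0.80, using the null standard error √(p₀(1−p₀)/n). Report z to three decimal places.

z = -0.697

With x = 67 successes in n = 87, p̂ = 0.77011.
Under H₀, SE = √(p₀(1−p₀)/n) = √(0.80·0.20/87) = √0.001839080 = 0.042885.
Test statistic: z = -0.02989/0.042885 = -0.697.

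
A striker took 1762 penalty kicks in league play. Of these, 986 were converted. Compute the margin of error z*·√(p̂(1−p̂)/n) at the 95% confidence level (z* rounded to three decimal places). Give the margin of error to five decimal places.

ME = 0.02318

Sample proportion p̂ = 986/1762 = 0.55959.
Standard error of p̂: √(0.246449/1762) = √0.000139869 = 0.011827.
z* = 1.960 at the 95% level.
ME = 1.960·0.011827 = 0.02318.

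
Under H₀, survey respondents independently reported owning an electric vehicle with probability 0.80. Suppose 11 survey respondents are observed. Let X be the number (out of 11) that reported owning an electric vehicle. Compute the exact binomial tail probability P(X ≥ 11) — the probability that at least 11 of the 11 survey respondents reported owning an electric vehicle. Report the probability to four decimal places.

P = 0.0859

X ~ Binomial(n=11, p=0.80).
P(X ≥ 11) = C(11,11)·0.80^11·0.20^0.
= 0.085899 = 0.0859.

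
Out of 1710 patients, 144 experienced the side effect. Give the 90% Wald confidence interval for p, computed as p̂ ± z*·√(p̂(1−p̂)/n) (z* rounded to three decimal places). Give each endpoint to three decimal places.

With x = 144 successes in n = 1710, p̂ = 0.08421.
SE = √(p̂(1−p̂)/n) = √(0.077119/1710) = 0.006716.
For 90% confidence, z* = 1.645.
Margin of error: 1.645 × 0.006716 = 0.01105.
CI: 0.08421 ± 0.01105 = (0.073, 0.095).

(0.073, 0.095)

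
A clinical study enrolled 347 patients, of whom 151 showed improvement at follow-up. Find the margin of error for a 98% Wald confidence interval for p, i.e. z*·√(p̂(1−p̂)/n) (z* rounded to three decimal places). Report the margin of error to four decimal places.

ME = 0.0619

p̂ = 151/347 = 0.43516.
Standard error of p̂: √(0.245796/347) = √0.000708345 = 0.026615.
For 98% confidence, z* = 2.326.
ME = 2.326·0.026615 = 0.0619.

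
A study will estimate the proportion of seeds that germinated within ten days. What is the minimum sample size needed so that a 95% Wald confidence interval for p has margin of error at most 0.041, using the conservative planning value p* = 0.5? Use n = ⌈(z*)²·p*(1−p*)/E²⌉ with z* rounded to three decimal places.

For 95% confidence, z* = 1.960.
p*(1−p*) = 0.2500.
(z*)²·p*(1−p*)/E² = 3.841600·0.2500/0.001681 = 571.327.
⌈571.327⌉ = 572.

n = 572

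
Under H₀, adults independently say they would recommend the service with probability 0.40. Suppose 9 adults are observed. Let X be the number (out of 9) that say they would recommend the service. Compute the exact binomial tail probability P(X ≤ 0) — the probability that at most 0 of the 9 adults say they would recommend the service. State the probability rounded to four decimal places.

X ~ Binomial(n=9, p=0.40).
P(X ≤ 0) = C(9,0)·0.40^0·0.60^9.
= 0.010078 = 0.0101.

P = 0.0101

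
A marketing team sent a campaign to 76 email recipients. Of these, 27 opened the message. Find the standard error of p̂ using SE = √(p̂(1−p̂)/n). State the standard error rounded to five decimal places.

SE = 0.05490

Sample proportion p̂ = 27/76 = 0.35526.
p̂(1−p̂) = 0.35526·0.64474 = 0.229050.
SE = √(0.229050/76) = √0.003013816 = 0.05490.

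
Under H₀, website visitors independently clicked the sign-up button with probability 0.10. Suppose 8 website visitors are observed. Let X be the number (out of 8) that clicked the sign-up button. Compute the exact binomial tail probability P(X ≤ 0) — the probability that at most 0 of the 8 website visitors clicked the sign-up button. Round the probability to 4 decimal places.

X is binomial with n = 8 and p = 0.10.
P(X ≤ 0) = C(8,0)·0.10^0·0.90^8.
= 0.430467 = 0.4305.

P = 0.4305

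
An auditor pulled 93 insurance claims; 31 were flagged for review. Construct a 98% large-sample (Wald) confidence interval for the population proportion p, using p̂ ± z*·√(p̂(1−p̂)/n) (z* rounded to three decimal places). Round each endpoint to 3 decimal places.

The sample proportion is 31/93 = 0.33333.
SE(p̂) = √(0.33333·0.66667/93) = 0.048882.
z* = 2.326 at the 98% level.
Margin = 2.326·0.048882 = 0.11370.
Interval: 0.33333 ± 0.11370 → (0.220, 0.447).

(0.220, 0.447)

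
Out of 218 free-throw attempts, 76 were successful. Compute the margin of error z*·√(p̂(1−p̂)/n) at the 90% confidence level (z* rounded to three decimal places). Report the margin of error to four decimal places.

With x = 76 successes in n = 218, p̂ = 0.34862.
SE(p̂) = √(0.34862·0.65138/218) = 0.032275.
The 90% critical value is z* = 1.645.
Margin of error = z*·SE = 1.645 × 0.032275 = 0.0531.

ME = 0.0531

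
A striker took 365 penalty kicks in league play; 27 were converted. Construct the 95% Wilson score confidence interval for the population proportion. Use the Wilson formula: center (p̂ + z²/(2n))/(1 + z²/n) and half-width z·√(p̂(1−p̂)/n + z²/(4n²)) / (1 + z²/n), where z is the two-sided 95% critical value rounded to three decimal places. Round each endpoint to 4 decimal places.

Here p̂ = 27/365 = 0.07397 and z = 1.960 (z² = 3.841600).
Denominator 1 + z²/n = 1 + 3.841600/365 = 1.010525.
Adjusted center: (0.07397 + z²/(2n))/1.010525 = 0.07841.
Radicand: p̂(1−p̂)/n + z²/(4n²) = 0.000187673 + 0.000007209 = 0.000194882.
Half-width = z·√(radicand)/denom = 1.960·0.013960/1.010525 = 0.02708.
Interval: 0.07841 ± 0.02708 → (0.0513, 0.1055).

(0.0513, 0.1055)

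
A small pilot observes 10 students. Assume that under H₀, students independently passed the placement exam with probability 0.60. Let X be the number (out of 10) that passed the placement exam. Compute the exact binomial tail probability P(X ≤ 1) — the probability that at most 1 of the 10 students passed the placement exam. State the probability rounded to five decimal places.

X ~ Binomial(n=10, p=0.60).
P(X ≤ 1) = C(10,0)·0.60^0·0.40^10 + C(10,1)·0.60^1·0.40^9.
= 0.000105 + 0.001573 = 0.00168.

P = 0.00168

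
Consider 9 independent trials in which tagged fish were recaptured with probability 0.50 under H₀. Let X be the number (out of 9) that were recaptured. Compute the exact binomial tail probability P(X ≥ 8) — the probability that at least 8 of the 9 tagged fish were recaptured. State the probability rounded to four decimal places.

X is binomial with n = 9 and p = 0.50.
P(X ≥ 8) = C(9,8)·0.50^8·0.50^1 + C(9,9)·0.50^9·0.50^0.
= 0.017578 + 0.001953 = 0.0195.

P = 0.0195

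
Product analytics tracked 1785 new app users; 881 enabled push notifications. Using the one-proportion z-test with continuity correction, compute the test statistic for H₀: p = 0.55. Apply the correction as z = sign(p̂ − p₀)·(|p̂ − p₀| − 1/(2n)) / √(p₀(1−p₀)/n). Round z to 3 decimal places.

z = -4.770

Sample proportion p̂ = 881/1785 = 0.49356. p̂ − p₀ = -0.056443.
Continuity correction 1/(2n) = 1/3570 = 0.000280.
Corrected numerator: |-0.056443| − 0.000280 = 0.056163.
Null standard error: √(0.55·0.45/1785) = √0.000138655 = 0.011775.
z = −0.056163/0.011775 = -4.770.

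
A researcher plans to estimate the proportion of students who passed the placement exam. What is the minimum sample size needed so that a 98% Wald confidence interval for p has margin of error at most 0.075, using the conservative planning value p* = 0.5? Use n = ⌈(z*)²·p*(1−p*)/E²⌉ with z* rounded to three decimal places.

n = 241

For 98% confidence, z* = 2.326.
p*(1−p*) = 0.50·0.50 = 0.2500.
(z*)²·p*(1−p*)/E² = 5.410276·0.2500/0.005625 = 240.457.
Rounding up, n = 241.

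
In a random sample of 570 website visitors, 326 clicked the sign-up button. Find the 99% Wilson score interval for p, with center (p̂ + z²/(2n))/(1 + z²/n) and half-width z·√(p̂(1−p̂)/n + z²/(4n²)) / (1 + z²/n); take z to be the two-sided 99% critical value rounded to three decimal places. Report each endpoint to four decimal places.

(0.5180, 0.6242)

p̂ = 326/570 = 0.57193; z = 2.576, so z² = 6.635776.
1 + z²/n = 1.011642.
Center = (0.57193 + 0.005821)/1.011642 = 0.57110.
Radicand: p̂(1−p̂)/n + z²/(4n²) = 0.000429519 + 0.000005106 = 0.000434625.
Half-width = 2.576·√0.000434625/1.011642 = 0.05309.
So the interval runs from 0.5180 to 0.6242.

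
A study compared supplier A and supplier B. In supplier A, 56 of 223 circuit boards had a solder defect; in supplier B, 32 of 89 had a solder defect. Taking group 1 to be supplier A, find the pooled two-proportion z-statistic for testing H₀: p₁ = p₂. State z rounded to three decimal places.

z = -1.922

Sample proportions: p̂₁ = 56/223 = 0.25112 and p̂₂ = 32/89 = 0.35955.
Pooled p̂ = (56+32)/(223+89) = 88/312 = 0.28205.
Pooled SE = √[0.2024984·0.01572026] ≈ 0.056421.
z = -0.10843/0.056421 = -1.922.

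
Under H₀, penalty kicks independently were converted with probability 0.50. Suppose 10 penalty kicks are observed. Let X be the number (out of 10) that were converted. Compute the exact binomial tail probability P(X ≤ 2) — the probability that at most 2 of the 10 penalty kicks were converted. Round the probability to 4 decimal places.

P = 0.0547

X is binomial with n = 10 and p = 0.50.
P(X ≤ 2) = C(10,0)·0.50^0·0.50^10 + C(10,1)·0.50^1·0.50^9 + C(10,2)·0.50^2·0.50^8.
= 0.000977 + 0.009766 + 0.043945 = 0.0547.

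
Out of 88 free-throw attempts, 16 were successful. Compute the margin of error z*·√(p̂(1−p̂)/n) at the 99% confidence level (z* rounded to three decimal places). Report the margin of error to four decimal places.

ME = 0.1059

p̂ = 16/88 = 0.18182.
SE(p̂) = √(0.18182·0.81818/88) = 0.041115.
For 99% confidence, z* = 2.576.
ME = 2.576·0.041115 = 0.1059.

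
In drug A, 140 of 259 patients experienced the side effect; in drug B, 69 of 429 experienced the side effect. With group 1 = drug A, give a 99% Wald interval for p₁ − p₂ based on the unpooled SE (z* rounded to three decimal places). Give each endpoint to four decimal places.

p̂₁ = 140/259 = 0.54054, p̂₂ = 69/429 = 0.16084; p̂₁ − p̂₂ = 0.37970.
SE = √(0.000958905 + 0.000314615) = √0.001273520 = 0.035686.
The 99% critical value is z* = 2.576. Margin = 2.576·0.035686 = 0.09193.
CI: 0.37970 ± 0.09193 = (0.2878, 0.4716).

(0.2878, 0.4716)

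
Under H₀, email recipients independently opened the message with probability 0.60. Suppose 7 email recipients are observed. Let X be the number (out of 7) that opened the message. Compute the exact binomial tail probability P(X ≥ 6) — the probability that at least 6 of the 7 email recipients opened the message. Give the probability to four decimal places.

P = 0.1586

X is binomial with n = 7 and p = 0.60.
P(X ≥ 6) = C(7,6)·0.60^6·0.40^1 + C(7,7)·0.60^7·0.40^0.
= 0.130637 + 0.027994 = 0.1586.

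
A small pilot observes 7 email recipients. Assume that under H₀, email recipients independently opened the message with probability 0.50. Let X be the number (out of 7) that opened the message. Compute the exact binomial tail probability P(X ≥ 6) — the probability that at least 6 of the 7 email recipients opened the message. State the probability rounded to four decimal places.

P = 0.0625

X is binomial with n = 7 and p = 0.50.
P(X ≥ 6) = C(7,6)·0.50^6·0.50^1 + C(7,7)·0.50^7·0.50^0.
= 0.054688 + 0.007812 = 0.0625.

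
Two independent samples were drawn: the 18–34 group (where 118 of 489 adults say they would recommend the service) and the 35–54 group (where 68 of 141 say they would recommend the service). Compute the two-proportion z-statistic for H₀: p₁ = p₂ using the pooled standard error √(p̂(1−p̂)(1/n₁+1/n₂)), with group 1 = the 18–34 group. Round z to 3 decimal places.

p̂₁ = 118/489 = 0.24131, p̂₂ = 68/141 = 0.48227.
Pooling: p̂ = 186/630 = 0.29524.
SE = √[p̂(1−p̂)(1/n₁+1/n₂)] = √[0.29524·0.70476·(1/489+1/141)] ≈ 0.043603.
z = -0.24096/0.043603 = -5.526.

z = -5.526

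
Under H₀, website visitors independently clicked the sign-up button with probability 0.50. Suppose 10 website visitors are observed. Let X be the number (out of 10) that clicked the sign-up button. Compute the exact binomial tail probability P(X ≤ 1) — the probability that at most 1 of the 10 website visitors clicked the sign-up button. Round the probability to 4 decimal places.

X is binomial with n = 10 and p = 0.50.
P(X ≤ 1) = C(10,0)·0.50^0·0.50^10 + C(10,1)·0.50^1·0.50^9.
= 0.000977 + 0.009766 = 0.0107.

P = 0.0107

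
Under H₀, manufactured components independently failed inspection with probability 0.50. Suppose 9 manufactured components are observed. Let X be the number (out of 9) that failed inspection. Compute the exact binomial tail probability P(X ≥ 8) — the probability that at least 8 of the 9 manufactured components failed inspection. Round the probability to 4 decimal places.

X ~ Binomial(n=9, p=0.50).
P(X ≥ 8) = C(9,8)·0.50^8·0.50^1 + C(9,9)·0.50^9·0.50^0.
= 0.017578 + 0.001953 = 0.0195.

P = 0.0195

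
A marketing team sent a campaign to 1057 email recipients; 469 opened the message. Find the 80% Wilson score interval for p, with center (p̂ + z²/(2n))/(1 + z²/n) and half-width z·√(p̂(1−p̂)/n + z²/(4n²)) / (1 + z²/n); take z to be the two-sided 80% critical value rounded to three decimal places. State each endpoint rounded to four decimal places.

(0.4242, 0.4634)

Here p̂ = 469/1057 = 0.44371 and z = 1.282 (z² = 1.643524).
1 + z²/n = 1.001555.
Adjusted center: (0.44371 + z²/(2n))/1.001555 = 0.44380.
Radicand: p̂(1−p̂)/n + z²/(4n²) = 0.000233521 + 0.000000368 = 0.000233889.
Half-width = 1.282·√0.000233889/1.001555 = 0.01958.
Interval: 0.44380 ± 0.01958 → (0.4242, 0.4634).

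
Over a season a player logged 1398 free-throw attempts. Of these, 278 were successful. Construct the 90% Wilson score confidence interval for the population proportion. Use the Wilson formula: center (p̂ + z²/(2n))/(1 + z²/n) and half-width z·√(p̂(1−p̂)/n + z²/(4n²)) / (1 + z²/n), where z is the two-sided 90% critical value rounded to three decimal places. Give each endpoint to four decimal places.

(0.1819, 0.2170)

p̂ = 278/1398 = 0.19886; z = 1.645, so z² = 2.706025.
Denominator 1 + z²/n = 1 + 2.706025/1398 = 1.001936.
Center = (0.19886 + 0.000968)/1.001936 = 0.19944.
Radicand: p̂(1−p̂)/n + z²/(4n²) = 0.000113957 + 0.000000346 = 0.000114303.
Half-width = z·√(radicand)/denom = 1.645·0.010691/1.001936 = 0.01755.
Interval: 0.19944 ± 0.01755 → (0.1819, 0.2170).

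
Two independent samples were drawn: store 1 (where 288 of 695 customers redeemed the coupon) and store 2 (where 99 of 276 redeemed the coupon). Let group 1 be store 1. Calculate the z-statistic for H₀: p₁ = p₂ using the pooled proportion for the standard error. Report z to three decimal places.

z = 1.599

Sample proportions: p̂₁ = 288/695 = 0.41439 and p̂₂ = 99/276 = 0.35870.
Pooled p̂ = (288+99)/(695+276) = 387/971 = 0.39856.
SE = √[p̂(1−p̂)(1/n₁+1/n₂)] = √[0.39856·0.60144·(1/695+1/276)] ≈ 0.034834.
z = 0.05569/0.034834 = 1.599.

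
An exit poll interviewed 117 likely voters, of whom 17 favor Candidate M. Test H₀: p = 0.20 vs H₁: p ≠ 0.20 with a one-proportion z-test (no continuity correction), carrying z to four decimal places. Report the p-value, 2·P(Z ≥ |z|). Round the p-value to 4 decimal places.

With x = 17 successes in n = 117, p̂ = 0.14530.
Null standard error: √(0.20·0.80/117) = √0.001367521 = 0.036980.
z = (p̂ − p₀)/SE = (17/117 − 0.20)/0.036980 ≈ -1.4792.
p-value = 2·P(Z ≥ |z|) with z = -1.4792 → 0.1391.

p-value = 0.1391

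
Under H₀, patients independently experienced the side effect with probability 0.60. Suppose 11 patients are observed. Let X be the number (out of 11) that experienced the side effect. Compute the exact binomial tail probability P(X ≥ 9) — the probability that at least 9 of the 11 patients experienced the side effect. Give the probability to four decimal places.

P = 0.1189

X is binomial with n = 11 and p = 0.60.
P(X ≥ 9) = C(11,9)·0.60^9·0.40^2 + C(11,10)·0.60^10·0.40^1 + C(11,11)·0.60^11·0.40^0.
= 0.088684 + 0.026605 + 0.003628 = 0.1189.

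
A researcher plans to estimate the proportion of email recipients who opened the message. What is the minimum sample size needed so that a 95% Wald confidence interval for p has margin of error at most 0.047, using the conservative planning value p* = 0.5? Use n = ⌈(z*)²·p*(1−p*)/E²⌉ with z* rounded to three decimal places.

n = 435

The 95% critical value is z* = 1.960.
p*(1−p*) = 0.50·0.50 = 0.2500.
Required n before rounding: 3.841600 × 0.2500 / 0.047² = 434.767.
Rounding up, n = 435.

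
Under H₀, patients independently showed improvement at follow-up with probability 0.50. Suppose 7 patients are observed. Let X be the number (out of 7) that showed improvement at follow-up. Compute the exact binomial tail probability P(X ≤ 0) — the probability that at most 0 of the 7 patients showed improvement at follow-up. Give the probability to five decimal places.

X is binomial with n = 7 and p = 0.50.
P(X ≤ 0) = C(7,0)·0.50^0·0.50^7.
= 0.007812 = 0.00781.

P = 0.00781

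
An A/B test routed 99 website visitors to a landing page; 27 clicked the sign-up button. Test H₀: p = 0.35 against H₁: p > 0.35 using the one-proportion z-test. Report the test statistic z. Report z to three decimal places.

Sample proportion p̂ = 27/99 = 0.27273.
SE₀ = √(0.35·0.65/99) = 0.047937.
z = (p̂ − p₀)/SE = (0.27273 − 0.35)/0.047937 = -1.612.

z = -1.612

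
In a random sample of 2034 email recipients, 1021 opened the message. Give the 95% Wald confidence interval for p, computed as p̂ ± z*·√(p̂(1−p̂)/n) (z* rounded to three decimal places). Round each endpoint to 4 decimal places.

With x = 1021 successes in n = 2034, p̂ = 0.50197.
Standard error of p̂: √(0.249996/2034) = √0.000122909 = 0.011086.
z* = 1.960 at the 95% level.
Margin of error: 1.960 × 0.011086 = 0.02173.
Interval: 0.50197 ± 0.02173 → (0.4802, 0.5237).

(0.4802, 0.5237)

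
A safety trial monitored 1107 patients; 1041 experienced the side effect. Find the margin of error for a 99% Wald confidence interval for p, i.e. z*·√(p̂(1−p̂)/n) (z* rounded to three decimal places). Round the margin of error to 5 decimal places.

p̂ = 1041/1107 = 0.94038.
SE = √(p̂(1−p̂)/n) = √(0.056066/1107) = 0.007117.
z* = 2.576 at the 99% level.
ME = 2.576·0.007117 = 0.01833.

ME = 0.01833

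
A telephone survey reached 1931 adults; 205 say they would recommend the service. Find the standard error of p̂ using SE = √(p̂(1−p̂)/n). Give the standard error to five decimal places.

The sample proportion is 205/1931 = 0.10616.
p̂(1−p̂) = 0.094890.
Dividing by n and taking the root: √0.000049140 = 0.00701.

SE = 0.00701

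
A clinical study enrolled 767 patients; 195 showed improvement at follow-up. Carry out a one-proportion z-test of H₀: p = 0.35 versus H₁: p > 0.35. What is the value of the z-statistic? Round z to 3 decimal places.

z = -5.560

With x = 195 successes in n = 767, p̂ = 0.25424.
Null standard error: √(0.35·0.65/767) = √0.000296610 = 0.017222.
Test statistic: z = -0.09576/0.017222 = -5.560.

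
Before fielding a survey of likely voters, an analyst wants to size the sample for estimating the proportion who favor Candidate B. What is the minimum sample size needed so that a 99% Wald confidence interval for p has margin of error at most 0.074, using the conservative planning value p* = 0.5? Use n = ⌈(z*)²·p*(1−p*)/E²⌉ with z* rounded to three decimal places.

n = 303

For 99% confidence, z* = 2.576.
p*(1−p*) = 0.2500.
(z*)²·p*(1−p*)/E² = 6.635776·0.2500/0.005476 = 302.948.
⌈302.948⌉ = 303.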